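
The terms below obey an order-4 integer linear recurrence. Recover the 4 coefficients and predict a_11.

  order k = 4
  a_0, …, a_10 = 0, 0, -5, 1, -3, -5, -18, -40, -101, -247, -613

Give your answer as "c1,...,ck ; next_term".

2,1,0,1 ; -1513

  a_4 = 2·1 + 1·-5 + 0·0 + 1·0 = -3
  a_5 = 2·-3 + 1·1 + 0·-5 + 1·0 = -5
  a_6 = 2·-5 + 1·-3 + 0·1 + 1·-5 = -18
  a_7 = 2·-18 + 1·-5 + 0·-3 + 1·1 = -40
  a_8 = 2·-40 + 1·-18 + 0·-5 + 1·-3 = -101
  a_9 = 2·-101 + 1·-40 + 0·-18 + 1·-5 = -247
  a_10 = 2·-247 + 1·-101 + 0·-40 + 1·-18 = -613
  a_11 = 2·-613 + 1·-247 + 0·-101 + 1·-40 = -1513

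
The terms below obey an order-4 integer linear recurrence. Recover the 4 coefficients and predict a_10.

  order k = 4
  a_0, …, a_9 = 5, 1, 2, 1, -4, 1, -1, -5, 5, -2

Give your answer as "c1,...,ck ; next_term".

  a_4 = 0·1 + 0·2 + 1·1 + -1·5 = -4
  a_5 = 0·-4 + 0·1 + 1·2 + -1·1 = 1
  a_6 = 0·1 + 0·-4 + 1·1 + -1·2 = -1
  a_7 = 0·-1 + 0·1 + 1·-4 + -1·1 = -5
  a_8 = 0·-5 + 0·-1 + 1·1 + -1·-4 = 5
  a_9 = 0·5 + 0·-5 + 1·-1 + -1·1 = -2
  a_10 = 0·-2 + 0·5 + 1·-5 + -1·-1 = -4

0,0,1,-1 ; -4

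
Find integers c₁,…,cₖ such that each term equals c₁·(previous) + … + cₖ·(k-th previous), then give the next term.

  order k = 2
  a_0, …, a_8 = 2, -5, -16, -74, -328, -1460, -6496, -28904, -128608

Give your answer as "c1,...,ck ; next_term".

  a_2 = 4·-5 + 2·2 = -16
  a_3 = 4·-16 + 2·-5 = -74
  a_4 = 4·-74 + 2·-16 = -328
  a_5 = 4·-328 + 2·-74 = -1460
  a_6 = 4·-1460 + 2·-328 = -6496
  a_7 = 4·-6496 + 2·-1460 = -28904
  a_8 = 4·-28904 + 2·-6496 = -128608
  a_9 = 4·-128608 + 2·-28904 = -572240

4,2 ; -572240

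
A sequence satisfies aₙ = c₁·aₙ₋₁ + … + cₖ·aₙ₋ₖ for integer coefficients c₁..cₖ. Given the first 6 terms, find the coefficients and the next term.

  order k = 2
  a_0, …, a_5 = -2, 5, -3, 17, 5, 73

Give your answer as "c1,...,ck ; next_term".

1,4 ; 93

  a_2 = 1·5 + 4·-2 = -3
  a_3 = 1·-3 + 4·5 = 17
  a_4 = 1·17 + 4·-3 = 5
  a_5 = 1·5 + 4·17 = 73
  a_6 = 1·73 + 4·5 = 93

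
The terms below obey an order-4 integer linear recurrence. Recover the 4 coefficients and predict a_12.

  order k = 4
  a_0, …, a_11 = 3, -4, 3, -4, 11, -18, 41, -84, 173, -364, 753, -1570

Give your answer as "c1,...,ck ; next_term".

  a_4 = -1·-4 + 2·3 + -1·-4 + -1·3 = 11
  a_5 = -1·11 + 2·-4 + -1·3 + -1·-4 = -18
  a_6 = -1·-18 + 2·11 + -1·-4 + -1·3 = 41
  a_7 = -1·41 + 2·-18 + -1·11 + -1·-4 = -84
  a_8 = -1·-84 + 2·41 + -1·-18 + -1·11 = 173
  a_9 = -1·173 + 2·-84 + -1·41 + -1·-18 = -364
  a_10 = -1·-364 + 2·173 + -1·-84 + -1·41 = 753
  a_11 = -1·753 + 2·-364 + -1·173 + -1·-84 = -1570
  a_12 = -1·-1570 + 2·753 + -1·-364 + -1·173 = 3267

-1,2,-1,-1 ; 3267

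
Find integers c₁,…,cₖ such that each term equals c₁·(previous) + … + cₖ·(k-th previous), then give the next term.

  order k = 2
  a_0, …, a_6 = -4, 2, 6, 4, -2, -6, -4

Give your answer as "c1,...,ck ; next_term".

1,-1 ; 2

  a_2 = 1·2 + -1·-4 = 6
  a_3 = 1·6 + -1·2 = 4
  a_4 = 1·4 + -1·6 = -2
  a_5 = 1·-2 + -1·4 = -6
  a_6 = 1·-6 + -1·-2 = -4
  a_7 = 1·-4 + -1·-6 = 2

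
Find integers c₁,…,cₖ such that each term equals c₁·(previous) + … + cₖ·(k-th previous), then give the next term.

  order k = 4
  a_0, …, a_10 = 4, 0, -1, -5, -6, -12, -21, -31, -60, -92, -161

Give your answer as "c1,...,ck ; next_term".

  a_4 = 0·-5 + 2·-1 + 2·0 + -1·4 = -6
  a_5 = 0·-6 + 2·-5 + 2·-1 + -1·0 = -12
  a_6 = 0·-12 + 2·-6 + 2·-5 + -1·-1 = -21
  a_7 = 0·-21 + 2·-12 + 2·-6 + -1·-5 = -31
  a_8 = 0·-31 + 2·-21 + 2·-12 + -1·-6 = -60
  a_9 = 0·-60 + 2·-31 + 2·-21 + -1·-12 = -92
  a_10 = 0·-92 + 2·-60 + 2·-31 + -1·-21 = -161
  a_11 = 0·-161 + 2·-92 + 2·-60 + -1·-31 = -273

0,2,2,-1 ; -273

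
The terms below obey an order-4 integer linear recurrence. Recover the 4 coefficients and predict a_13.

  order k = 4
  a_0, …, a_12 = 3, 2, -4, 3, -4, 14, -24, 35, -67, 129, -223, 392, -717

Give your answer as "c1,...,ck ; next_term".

  a_4 = -1·3 + 0·-4 + -2·2 + 1·3 = -4
  a_5 = -1·-4 + 0·3 + -2·-4 + 1·2 = 14
  a_6 = -1·14 + 0·-4 + -2·3 + 1·-4 = -24
  a_7 = -1·-24 + 0·14 + -2·-4 + 1·3 = 35
  a_8 = -1·35 + 0·-24 + -2·14 + 1·-4 = -67
  a_9 = -1·-67 + 0·35 + -2·-24 + 1·14 = 129
  a_10 = -1·129 + 0·-67 + -2·35 + 1·-24 = -223
  a_11 = -1·-223 + 0·129 + -2·-67 + 1·35 = 392
  a_12 = -1·392 + 0·-223 + -2·129 + 1·-67 = -717
  a_13 = -1·-717 + 0·392 + -2·-223 + 1·129 = 1292

-1,0,-2,1 ; 1292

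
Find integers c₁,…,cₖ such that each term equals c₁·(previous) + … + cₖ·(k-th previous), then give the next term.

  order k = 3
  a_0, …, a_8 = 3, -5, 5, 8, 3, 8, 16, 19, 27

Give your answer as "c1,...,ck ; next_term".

1,0,1 ; 43

  a_3 = 1·5 + 0·-5 + 1·3 = 8
  a_4 = 1·8 + 0·5 + 1·-5 = 3
  a_5 = 1·3 + 0·8 + 1·5 = 8
  a_6 = 1·8 + 0·3 + 1·8 = 16
  a_7 = 1·16 + 0·8 + 1·3 = 19
  a_8 = 1·19 + 0·16 + 1·8 = 27
  a_9 = 1·27 + 0·19 + 1·16 = 43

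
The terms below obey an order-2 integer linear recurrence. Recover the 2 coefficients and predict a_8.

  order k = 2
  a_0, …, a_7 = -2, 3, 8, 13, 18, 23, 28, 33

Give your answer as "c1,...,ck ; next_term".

  a_2 = 2·3 + -1·-2 = 8
  a_3 = 2·8 + -1·3 = 13
  a_4 = 2·13 + -1·8 = 18
  a_5 = 2·18 + -1·13 = 23
  a_6 = 2·23 + -1·18 = 28
  a_7 = 2·28 + -1·23 = 33
  a_8 = 2·33 + -1·28 = 38

2,-1 ; 38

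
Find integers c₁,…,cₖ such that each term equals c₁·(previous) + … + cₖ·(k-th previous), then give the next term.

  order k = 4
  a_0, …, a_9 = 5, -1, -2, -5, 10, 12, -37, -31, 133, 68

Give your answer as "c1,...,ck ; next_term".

0,-3,1,1 ; -467

  a_4 = 0·-5 + -3·-2 + 1·-1 + 1·5 = 10
  a_5 = 0·10 + -3·-5 + 1·-2 + 1·-1 = 12
  a_6 = 0·12 + -3·10 + 1·-5 + 1·-2 = -37
  a_7 = 0·-37 + -3·12 + 1·10 + 1·-5 = -31
  a_8 = 0·-31 + -3·-37 + 1·12 + 1·10 = 133
  a_9 = 0·133 + -3·-31 + 1·-37 + 1·12 = 68
  a_10 = 0·68 + -3·133 + 1·-31 + 1·-37 = -467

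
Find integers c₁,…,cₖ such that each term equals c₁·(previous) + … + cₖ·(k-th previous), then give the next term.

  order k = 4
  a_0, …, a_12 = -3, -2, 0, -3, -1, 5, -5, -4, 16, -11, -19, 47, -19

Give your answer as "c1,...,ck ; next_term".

0,-1,2,-1 ; -74

  a_4 = 0·-3 + -1·0 + 2·-2 + -1·-3 = -1
  a_5 = 0·-1 + -1·-3 + 2·0 + -1·-2 = 5
  a_6 = 0·5 + -1·-1 + 2·-3 + -1·0 = -5
  a_7 = 0·-5 + -1·5 + 2·-1 + -1·-3 = -4
  a_8 = 0·-4 + -1·-5 + 2·5 + -1·-1 = 16
  a_9 = 0·16 + -1·-4 + 2·-5 + -1·5 = -11
  a_10 = 0·-11 + -1·16 + 2·-4 + -1·-5 = -19
  a_11 = 0·-19 + -1·-11 + 2·16 + -1·-4 = 47
  a_12 = 0·47 + -1·-19 + 2·-11 + -1·16 = -19
  a_13 = 0·-19 + -1·47 + 2·-19 + -1·-11 = -74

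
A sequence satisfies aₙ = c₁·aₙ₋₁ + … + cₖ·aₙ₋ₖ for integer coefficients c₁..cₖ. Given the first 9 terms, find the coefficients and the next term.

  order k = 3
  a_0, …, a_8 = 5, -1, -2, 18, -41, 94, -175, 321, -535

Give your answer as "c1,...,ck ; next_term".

-2,1,3 ; 866

  a_3 = -2·-2 + 1·-1 + 3·5 = 18
  a_4 = -2·18 + 1·-2 + 3·-1 = -41
  a_5 = -2·-41 + 1·18 + 3·-2 = 94
  a_6 = -2·94 + 1·-41 + 3·18 = -175
  a_7 = -2·-175 + 1·94 + 3·-41 = 321
  a_8 = -2·321 + 1·-175 + 3·94 = -535
  a_9 = -2·-535 + 1·321 + 3·-175 = 866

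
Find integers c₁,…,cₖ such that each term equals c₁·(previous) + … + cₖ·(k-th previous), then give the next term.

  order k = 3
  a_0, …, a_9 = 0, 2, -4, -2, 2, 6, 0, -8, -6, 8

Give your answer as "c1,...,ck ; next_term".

0,-1,-1 ; 14

  a_3 = 0·-4 + -1·2 + -1·0 = -2
  a_4 = 0·-2 + -1·-4 + -1·2 = 2
  a_5 = 0·2 + -1·-2 + -1·-4 = 6
  a_6 = 0·6 + -1·2 + -1·-2 = 0
  a_7 = 0·0 + -1·6 + -1·2 = -8
  a_8 = 0·-8 + -1·0 + -1·6 = -6
  a_9 = 0·-6 + -1·-8 + -1·0 = 8
  a_10 = 0·8 + -1·-6 + -1·-8 = 14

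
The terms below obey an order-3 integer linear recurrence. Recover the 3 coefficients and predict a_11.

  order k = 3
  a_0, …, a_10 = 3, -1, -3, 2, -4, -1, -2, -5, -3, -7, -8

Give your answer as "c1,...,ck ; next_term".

0,1,1 ; -10

  a_3 = 0·-3 + 1·-1 + 1·3 = 2
  a_4 = 0·2 + 1·-3 + 1·-1 = -4
  a_5 = 0·-4 + 1·2 + 1·-3 = -1
  a_6 = 0·-1 + 1·-4 + 1·2 = -2
  a_7 = 0·-2 + 1·-1 + 1·-4 = -5
  a_8 = 0·-5 + 1·-2 + 1·-1 = -3
  a_9 = 0·-3 + 1·-5 + 1·-2 = -7
  a_10 = 0·-7 + 1·-3 + 1·-5 = -8
  a_11 = 0·-8 + 1·-7 + 1·-3 = -10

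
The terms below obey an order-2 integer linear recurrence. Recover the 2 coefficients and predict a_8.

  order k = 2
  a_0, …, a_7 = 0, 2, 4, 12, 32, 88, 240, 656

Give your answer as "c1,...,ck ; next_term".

  a_2 = 2·2 + 2·0 = 4
  a_3 = 2·4 + 2·2 = 12
  a_4 = 2·12 + 2·4 = 32
  a_5 = 2·32 + 2·12 = 88
  a_6 = 2·88 + 2·32 = 240
  a_7 = 2·240 + 2·88 = 656
  a_8 = 2·656 + 2·240 = 1792

2,2 ; 1792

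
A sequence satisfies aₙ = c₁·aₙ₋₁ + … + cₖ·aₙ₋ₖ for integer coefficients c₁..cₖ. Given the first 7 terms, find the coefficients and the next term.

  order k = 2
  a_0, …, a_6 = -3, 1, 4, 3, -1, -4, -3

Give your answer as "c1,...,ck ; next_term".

  a_2 = 1·1 + -1·-3 = 4
  a_3 = 1·4 + -1·1 = 3
  a_4 = 1·3 + -1·4 = -1
  a_5 = 1·-1 + -1·3 = -4
  a_6 = 1·-4 + -1·-1 = -3
  a_7 = 1·-3 + -1·-4 = 1

1,-1 ; 1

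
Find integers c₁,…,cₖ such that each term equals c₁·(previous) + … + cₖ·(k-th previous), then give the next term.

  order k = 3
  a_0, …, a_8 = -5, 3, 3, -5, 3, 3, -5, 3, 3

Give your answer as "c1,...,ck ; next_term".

  a_3 = 0·3 + 0·3 + 1·-5 = -5
  a_4 = 0·-5 + 0·3 + 1·3 = 3
  a_5 = 0·3 + 0·-5 + 1·3 = 3
  a_6 = 0·3 + 0·3 + 1·-5 = -5
  a_7 = 0·-5 + 0·3 + 1·3 = 3
  a_8 = 0·3 + 0·-5 + 1·3 = 3
  a_9 = 0·3 + 0·3 + 1·-5 = -5

0,0,1 ; -5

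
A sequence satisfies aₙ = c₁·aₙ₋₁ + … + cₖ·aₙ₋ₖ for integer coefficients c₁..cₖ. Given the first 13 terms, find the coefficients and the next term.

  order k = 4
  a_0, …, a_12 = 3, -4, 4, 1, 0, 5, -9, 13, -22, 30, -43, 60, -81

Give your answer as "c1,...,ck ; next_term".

  a_4 = -1·1 + 1·4 + 0·-4 + -1·3 = 0
  a_5 = -1·0 + 1·1 + 0·4 + -1·-4 = 5
  a_6 = -1·5 + 1·0 + 0·1 + -1·4 = -9
  a_7 = -1·-9 + 1·5 + 0·0 + -1·1 = 13
  a_8 = -1·13 + 1·-9 + 0·5 + -1·0 = -22
  a_9 = -1·-22 + 1·13 + 0·-9 + -1·5 = 30
  a_10 = -1·30 + 1·-22 + 0·13 + -1·-9 = -43
  a_11 = -1·-43 + 1·30 + 0·-22 + -1·13 = 60
  a_12 = -1·60 + 1·-43 + 0·30 + -1·-22 = -81
  a_13 = -1·-81 + 1·60 + 0·-43 + -1·30 = 111

-1,1,0,-1 ; 111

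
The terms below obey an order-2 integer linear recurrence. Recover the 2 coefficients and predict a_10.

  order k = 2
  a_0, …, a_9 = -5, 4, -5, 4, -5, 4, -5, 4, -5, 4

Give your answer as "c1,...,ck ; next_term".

  a_2 = 0·4 + 1·-5 = -5
  a_3 = 0·-5 + 1·4 = 4
  a_4 = 0·4 + 1·-5 = -5
  a_5 = 0·-5 + 1·4 = 4
  a_6 = 0·4 + 1·-5 = -5
  a_7 = 0·-5 + 1·4 = 4
  a_8 = 0·4 + 1·-5 = -5
  a_9 = 0·-5 + 1·4 = 4
  a_10 = 0·4 + 1·-5 = -5

0,1 ; -5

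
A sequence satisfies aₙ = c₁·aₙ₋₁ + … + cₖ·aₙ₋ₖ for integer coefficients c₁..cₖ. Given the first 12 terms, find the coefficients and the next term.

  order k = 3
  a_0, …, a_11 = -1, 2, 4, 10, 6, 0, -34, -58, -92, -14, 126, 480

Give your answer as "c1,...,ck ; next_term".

1,1,-4 ; 662

  a_3 = 1·4 + 1·2 + -4·-1 = 10
  a_4 = 1·10 + 1·4 + -4·2 = 6
  a_5 = 1·6 + 1·10 + -4·4 = 0
  a_6 = 1·0 + 1·6 + -4·10 = -34
  a_7 = 1·-34 + 1·0 + -4·6 = -58
  a_8 = 1·-58 + 1·-34 + -4·0 = -92
  a_9 = 1·-92 + 1·-58 + -4·-34 = -14
  a_10 = 1·-14 + 1·-92 + -4·-58 = 126
  a_11 = 1·126 + 1·-14 + -4·-92 = 480
  a_12 = 1·480 + 1·126 + -4·-14 = 662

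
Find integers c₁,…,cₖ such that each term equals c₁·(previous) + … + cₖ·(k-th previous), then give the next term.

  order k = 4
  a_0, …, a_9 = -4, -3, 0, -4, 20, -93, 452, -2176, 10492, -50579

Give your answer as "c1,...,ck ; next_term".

  a_4 = -4·-4 + 4·0 + 0·-3 + -1·-4 = 20
  a_5 = -4·20 + 4·-4 + 0·0 + -1·-3 = -93
  a_6 = -4·-93 + 4·20 + 0·-4 + -1·0 = 452
  a_7 = -4·452 + 4·-93 + 0·20 + -1·-4 = -2176
  a_8 = -4·-2176 + 4·452 + 0·-93 + -1·20 = 10492
  a_9 = -4·10492 + 4·-2176 + 0·452 + -1·-93 = -50579
  a_10 = -4·-50579 + 4·10492 + 0·-2176 + -1·452 = 243832

-4,4,0,-1 ; 243832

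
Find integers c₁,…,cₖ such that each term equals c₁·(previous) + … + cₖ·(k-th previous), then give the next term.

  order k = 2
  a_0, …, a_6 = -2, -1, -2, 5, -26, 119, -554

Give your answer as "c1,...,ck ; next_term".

-4,3 ; 2573

  a_2 = -4·-1 + 3·-2 = -2
  a_3 = -4·-2 + 3·-1 = 5
  a_4 = -4·5 + 3·-2 = -26
  a_5 = -4·-26 + 3·5 = 119
  a_6 = -4·119 + 3·-26 = -554
  a_7 = -4·-554 + 3·119 = 2573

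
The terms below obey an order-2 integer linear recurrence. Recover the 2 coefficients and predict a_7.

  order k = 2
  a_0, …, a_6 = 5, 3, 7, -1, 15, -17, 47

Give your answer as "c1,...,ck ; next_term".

-1,2 ; -81

  a_2 = -1·3 + 2·5 = 7
  a_3 = -1·7 + 2·3 = -1
  a_4 = -1·-1 + 2·7 = 15
  a_5 = -1·15 + 2·-1 = -17
  a_6 = -1·-17 + 2·15 = 47
  a_7 = -1·47 + 2·-17 = -81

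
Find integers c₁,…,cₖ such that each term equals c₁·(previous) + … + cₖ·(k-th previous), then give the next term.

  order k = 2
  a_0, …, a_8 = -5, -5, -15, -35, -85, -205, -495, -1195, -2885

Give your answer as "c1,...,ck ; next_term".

  a_2 = 2·-5 + 1·-5 = -15
  a_3 = 2·-15 + 1·-5 = -35
  a_4 = 2·-35 + 1·-15 = -85
  a_5 = 2·-85 + 1·-35 = -205
  a_6 = 2·-205 + 1·-85 = -495
  a_7 = 2·-495 + 1·-205 = -1195
  a_8 = 2·-1195 + 1·-495 = -2885
  a_9 = 2·-2885 + 1·-1195 = -6965

2,1 ; -6965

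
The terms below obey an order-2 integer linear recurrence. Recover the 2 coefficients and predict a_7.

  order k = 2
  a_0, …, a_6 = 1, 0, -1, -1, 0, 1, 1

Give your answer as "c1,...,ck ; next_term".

1,-1 ; 0

  a_2 = 1·0 + -1·1 = -1
  a_3 = 1·-1 + -1·0 = -1
  a_4 = 1·-1 + -1·-1 = 0
  a_5 = 1·0 + -1·-1 = 1
  a_6 = 1·1 + -1·0 = 1
  a_7 = 1·1 + -1·1 = 0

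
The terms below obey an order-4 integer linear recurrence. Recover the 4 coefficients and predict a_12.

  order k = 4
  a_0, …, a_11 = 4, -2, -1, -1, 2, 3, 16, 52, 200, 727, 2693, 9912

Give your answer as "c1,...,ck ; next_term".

3,3,-2,1 ; 36561

  a_4 = 3·-1 + 3·-1 + -2·-2 + 1·4 = 2
  a_5 = 3·2 + 3·-1 + -2·-1 + 1·-2 = 3
  a_6 = 3·3 + 3·2 + -2·-1 + 1·-1 = 16
  a_7 = 3·16 + 3·3 + -2·2 + 1·-1 = 52
  a_8 = 3·52 + 3·16 + -2·3 + 1·2 = 200
  a_9 = 3·200 + 3·52 + -2·16 + 1·3 = 727
  a_10 = 3·727 + 3·200 + -2·52 + 1·16 = 2693
  a_11 = 3·2693 + 3·727 + -2·200 + 1·52 = 9912
  a_12 = 3·9912 + 3·2693 + -2·727 + 1·200 = 36561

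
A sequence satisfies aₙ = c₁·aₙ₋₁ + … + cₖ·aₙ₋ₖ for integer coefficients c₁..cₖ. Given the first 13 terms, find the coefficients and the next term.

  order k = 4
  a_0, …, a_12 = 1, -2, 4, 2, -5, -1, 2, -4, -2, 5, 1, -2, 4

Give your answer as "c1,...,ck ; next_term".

1,-1,1,-1 ; 2

  a_4 = 1·2 + -1·4 + 1·-2 + -1·1 = -5
  a_5 = 1·-5 + -1·2 + 1·4 + -1·-2 = -1
  a_6 = 1·-1 + -1·-5 + 1·2 + -1·4 = 2
  a_7 = 1·2 + -1·-1 + 1·-5 + -1·2 = -4
  a_8 = 1·-4 + -1·2 + 1·-1 + -1·-5 = -2
  a_9 = 1·-2 + -1·-4 + 1·2 + -1·-1 = 5
  a_10 = 1·5 + -1·-2 + 1·-4 + -1·2 = 1
  a_11 = 1·1 + -1·5 + 1·-2 + -1·-4 = -2
  a_12 = 1·-2 + -1·1 + 1·5 + -1·-2 = 4
  a_13 = 1·4 + -1·-2 + 1·1 + -1·5 = 2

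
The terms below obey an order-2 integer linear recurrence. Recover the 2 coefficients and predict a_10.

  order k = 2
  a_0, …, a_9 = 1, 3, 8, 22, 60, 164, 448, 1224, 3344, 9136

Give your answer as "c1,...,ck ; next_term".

2,2 ; 24960

  a_2 = 2·3 + 2·1 = 8
  a_3 = 2·8 + 2·3 = 22
  a_4 = 2·22 + 2·8 = 60
  a_5 = 2·60 + 2·22 = 164
  a_6 = 2·164 + 2·60 = 448
  a_7 = 2·448 + 2·164 = 1224
  a_8 = 2·1224 + 2·448 = 3344
  a_9 = 2·3344 + 2·1224 = 9136
  a_10 = 2·9136 + 2·3344 = 24960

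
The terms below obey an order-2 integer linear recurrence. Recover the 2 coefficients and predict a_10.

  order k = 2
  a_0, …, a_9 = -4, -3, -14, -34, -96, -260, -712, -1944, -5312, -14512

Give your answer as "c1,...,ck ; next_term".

  a_2 = 2·-3 + 2·-4 = -14
  a_3 = 2·-14 + 2·-3 = -34
  a_4 = 2·-34 + 2·-14 = -96
  a_5 = 2·-96 + 2·-34 = -260
  a_6 = 2·-260 + 2·-96 = -712
  a_7 = 2·-712 + 2·-260 = -1944
  a_8 = 2·-1944 + 2·-712 = -5312
  a_9 = 2·-5312 + 2·-1944 = -14512
  a_10 = 2·-14512 + 2·-5312 = -39648

2,2 ; -39648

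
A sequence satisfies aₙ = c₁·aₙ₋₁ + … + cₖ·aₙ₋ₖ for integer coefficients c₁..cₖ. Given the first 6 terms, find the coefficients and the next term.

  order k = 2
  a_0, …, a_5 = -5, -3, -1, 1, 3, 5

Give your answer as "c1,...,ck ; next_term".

2,-1 ; 7

  a_2 = 2·-3 + -1·-5 = -1
  a_3 = 2·-1 + -1·-3 = 1
  a_4 = 2·1 + -1·-1 = 3
  a_5 = 2·3 + -1·1 = 5
  a_6 = 2·5 + -1·3 = 7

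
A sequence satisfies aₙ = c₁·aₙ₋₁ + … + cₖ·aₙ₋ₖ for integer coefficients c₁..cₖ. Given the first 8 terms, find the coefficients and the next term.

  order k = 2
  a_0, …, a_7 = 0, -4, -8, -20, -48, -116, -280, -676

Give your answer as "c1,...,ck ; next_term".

2,1 ; -1632

  a_2 = 2·-4 + 1·0 = -8
  a_3 = 2·-8 + 1·-4 = -20
  a_4 = 2·-20 + 1·-8 = -48
  a_5 = 2·-48 + 1·-20 = -116
  a_6 = 2·-116 + 1·-48 = -280
  a_7 = 2·-280 + 1·-116 = -676
  a_8 = 2·-676 + 1·-280 = -1632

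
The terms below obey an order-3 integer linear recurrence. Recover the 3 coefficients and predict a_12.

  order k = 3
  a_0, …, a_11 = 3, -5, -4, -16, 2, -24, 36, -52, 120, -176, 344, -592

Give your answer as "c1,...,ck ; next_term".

  a_3 = 0·-4 + 2·-5 + -2·3 = -16
  a_4 = 0·-16 + 2·-4 + -2·-5 = 2
  a_5 = 0·2 + 2·-16 + -2·-4 = -24
  a_6 = 0·-24 + 2·2 + -2·-16 = 36
  a_7 = 0·36 + 2·-24 + -2·2 = -52
  a_8 = 0·-52 + 2·36 + -2·-24 = 120
  a_9 = 0·120 + 2·-52 + -2·36 = -176
  a_10 = 0·-176 + 2·120 + -2·-52 = 344
  a_11 = 0·344 + 2·-176 + -2·120 = -592
  a_12 = 0·-592 + 2·344 + -2·-176 = 1040

0,2,-2 ; 1040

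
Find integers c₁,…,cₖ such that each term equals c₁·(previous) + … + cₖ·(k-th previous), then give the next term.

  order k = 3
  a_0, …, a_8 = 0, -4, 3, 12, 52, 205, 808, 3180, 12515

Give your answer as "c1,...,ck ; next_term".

4,0,-1 ; 49252

  a_3 = 4·3 + 0·-4 + -1·0 = 12
  a_4 = 4·12 + 0·3 + -1·-4 = 52
  a_5 = 4·52 + 0·12 + -1·3 = 205
  a_6 = 4·205 + 0·52 + -1·12 = 808
  a_7 = 4·808 + 0·205 + -1·52 = 3180
  a_8 = 4·3180 + 0·808 + -1·205 = 12515
  a_9 = 4·12515 + 0·3180 + -1·808 = 49252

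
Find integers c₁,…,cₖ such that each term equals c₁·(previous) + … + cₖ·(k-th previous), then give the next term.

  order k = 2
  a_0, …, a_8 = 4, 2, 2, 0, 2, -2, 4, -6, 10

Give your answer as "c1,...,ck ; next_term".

  a_2 = -1·2 + 1·4 = 2
  a_3 = -1·2 + 1·2 = 0
  a_4 = -1·0 + 1·2 = 2
  a_5 = -1·2 + 1·0 = -2
  a_6 = -1·-2 + 1·2 = 4
  a_7 = -1·4 + 1·-2 = -6
  a_8 = -1·-6 + 1·4 = 10
  a_9 = -1·10 + 1·-6 = -16

-1,1 ; -16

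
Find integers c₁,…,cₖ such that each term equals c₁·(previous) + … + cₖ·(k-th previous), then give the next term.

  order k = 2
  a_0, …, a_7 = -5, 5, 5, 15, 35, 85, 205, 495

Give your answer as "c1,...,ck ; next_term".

  a_2 = 2·5 + 1·-5 = 5
  a_3 = 2·5 + 1·5 = 15
  a_4 = 2·15 + 1·5 = 35
  a_5 = 2·35 + 1·15 = 85
  a_6 = 2·85 + 1·35 = 205
  a_7 = 2·205 + 1·85 = 495
  a_8 = 2·495 + 1·205 = 1195

2,1 ; 1195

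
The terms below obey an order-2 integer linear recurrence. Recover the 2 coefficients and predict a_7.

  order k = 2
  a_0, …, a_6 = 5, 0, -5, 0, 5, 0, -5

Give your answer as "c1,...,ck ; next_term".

0,-1 ; 0

  a_2 = 0·0 + -1·5 = -5
  a_3 = 0·-5 + -1·0 = 0
  a_4 = 0·0 + -1·-5 = 5
  a_5 = 0·5 + -1·0 = 0
  a_6 = 0·0 + -1·5 = -5
  a_7 = 0·-5 + -1·0 = 0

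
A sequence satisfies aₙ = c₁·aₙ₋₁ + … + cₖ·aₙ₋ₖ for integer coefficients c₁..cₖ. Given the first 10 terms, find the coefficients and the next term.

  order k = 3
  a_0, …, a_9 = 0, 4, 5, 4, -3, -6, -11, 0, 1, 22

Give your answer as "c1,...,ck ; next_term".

0,1,-2 ; 1

  a_3 = 0·5 + 1·4 + -2·0 = 4
  a_4 = 0·4 + 1·5 + -2·4 = -3
  a_5 = 0·-3 + 1·4 + -2·5 = -6
  a_6 = 0·-6 + 1·-3 + -2·4 = -11
  a_7 = 0·-11 + 1·-6 + -2·-3 = 0
  a_8 = 0·0 + 1·-11 + -2·-6 = 1
  a_9 = 0·1 + 1·0 + -2·-11 = 22
  a_10 = 0·22 + 1·1 + -2·0 = 1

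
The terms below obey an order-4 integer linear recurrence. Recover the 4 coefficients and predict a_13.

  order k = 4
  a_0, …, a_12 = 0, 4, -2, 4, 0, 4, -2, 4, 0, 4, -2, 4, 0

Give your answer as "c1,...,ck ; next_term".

0,0,0,1 ; 4

  a_4 = 0·4 + 0·-2 + 0·4 + 1·0 = 0
  a_5 = 0·0 + 0·4 + 0·-2 + 1·4 = 4
  a_6 = 0·4 + 0·0 + 0·4 + 1·-2 = -2
  a_7 = 0·-2 + 0·4 + 0·0 + 1·4 = 4
  a_8 = 0·4 + 0·-2 + 0·4 + 1·0 = 0
  a_9 = 0·0 + 0·4 + 0·-2 + 1·4 = 4
  a_10 = 0·4 + 0·0 + 0·4 + 1·-2 = -2
  a_11 = 0·-2 + 0·4 + 0·0 + 1·4 = 4
  a_12 = 0·4 + 0·-2 + 0·4 + 1·0 = 0
  a_13 = 0·0 + 0·4 + 0·-2 + 1·4 = 4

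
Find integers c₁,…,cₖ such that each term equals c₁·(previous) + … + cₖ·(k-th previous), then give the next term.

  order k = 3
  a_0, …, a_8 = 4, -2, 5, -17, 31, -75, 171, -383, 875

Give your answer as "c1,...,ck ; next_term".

-1,2,-2 ; -1983

  a_3 = -1·5 + 2·-2 + -2·4 = -17
  a_4 = -1·-17 + 2·5 + -2·-2 = 31
  a_5 = -1·31 + 2·-17 + -2·5 = -75
  a_6 = -1·-75 + 2·31 + -2·-17 = 171
  a_7 = -1·171 + 2·-75 + -2·31 = -383
  a_8 = -1·-383 + 2·171 + -2·-75 = 875
  a_9 = -1·875 + 2·-383 + -2·171 = -1983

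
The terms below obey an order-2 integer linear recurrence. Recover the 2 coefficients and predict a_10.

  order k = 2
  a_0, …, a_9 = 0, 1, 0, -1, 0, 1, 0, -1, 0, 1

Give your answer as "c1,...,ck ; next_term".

0,-1 ; 0

  a_2 = 0·1 + -1·0 = 0
  a_3 = 0·0 + -1·1 = -1
  a_4 = 0·-1 + -1·0 = 0
  a_5 = 0·0 + -1·-1 = 1
  a_6 = 0·1 + -1·0 = 0
  a_7 = 0·0 + -1·1 = -1
  a_8 = 0·-1 + -1·0 = 0
  a_9 = 0·0 + -1·-1 = 1
  a_10 = 0·1 + -1·0 = 0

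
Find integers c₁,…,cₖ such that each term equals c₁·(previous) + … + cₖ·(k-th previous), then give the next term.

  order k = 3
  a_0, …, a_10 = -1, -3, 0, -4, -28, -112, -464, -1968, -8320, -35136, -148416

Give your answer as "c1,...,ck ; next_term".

  a_3 = 4·0 + 0·-3 + 4·-1 = -4
  a_4 = 4·-4 + 0·0 + 4·-3 = -28
  a_5 = 4·-28 + 0·-4 + 4·0 = -112
  a_6 = 4·-112 + 0·-28 + 4·-4 = -464
  a_7 = 4·-464 + 0·-112 + 4·-28 = -1968
  a_8 = 4·-1968 + 0·-464 + 4·-112 = -8320
  a_9 = 4·-8320 + 0·-1968 + 4·-464 = -35136
  a_10 = 4·-35136 + 0·-8320 + 4·-1968 = -148416
  a_11 = 4·-148416 + 0·-35136 + 4·-8320 = -626944

4,0,4 ; -626944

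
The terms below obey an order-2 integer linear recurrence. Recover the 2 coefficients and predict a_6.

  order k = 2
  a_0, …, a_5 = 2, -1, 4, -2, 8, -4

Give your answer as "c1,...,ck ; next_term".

  a_2 = 0·-1 + 2·2 = 4
  a_3 = 0·4 + 2·-1 = -2
  a_4 = 0·-2 + 2·4 = 8
  a_5 = 0·8 + 2·-2 = -4
  a_6 = 0·-4 + 2·8 = 16

0,2 ; 16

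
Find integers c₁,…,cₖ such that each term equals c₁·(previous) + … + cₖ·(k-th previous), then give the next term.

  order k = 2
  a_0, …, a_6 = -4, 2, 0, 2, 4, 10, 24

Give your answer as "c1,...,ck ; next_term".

2,1 ; 58

  a_2 = 2·2 + 1·-4 = 0
  a_3 = 2·0 + 1·2 = 2
  a_4 = 2·2 + 1·0 = 4
  a_5 = 2·4 + 1·2 = 10
  a_6 = 2·10 + 1·4 = 24
  a_7 = 2·24 + 1·10 = 58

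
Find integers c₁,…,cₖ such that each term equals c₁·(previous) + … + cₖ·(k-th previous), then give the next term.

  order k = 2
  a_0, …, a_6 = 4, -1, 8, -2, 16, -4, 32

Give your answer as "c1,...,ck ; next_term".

0,2 ; -8

  a_2 = 0·-1 + 2·4 = 8
  a_3 = 0·8 + 2·-1 = -2
  a_4 = 0·-2 + 2·8 = 16
  a_5 = 0·16 + 2·-2 = -4
  a_6 = 0·-4 + 2·16 = 32
  a_7 = 0·32 + 2·-4 = -8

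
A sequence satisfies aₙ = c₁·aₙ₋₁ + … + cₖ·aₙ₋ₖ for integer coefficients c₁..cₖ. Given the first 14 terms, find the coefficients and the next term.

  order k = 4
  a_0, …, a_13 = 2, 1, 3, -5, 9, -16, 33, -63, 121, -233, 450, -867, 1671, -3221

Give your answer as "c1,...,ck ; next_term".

-1,1,-1,1 ; 6209

  a_4 = -1·-5 + 1·3 + -1·1 + 1·2 = 9
  a_5 = -1·9 + 1·-5 + -1·3 + 1·1 = -16
  a_6 = -1·-16 + 1·9 + -1·-5 + 1·3 = 33
  a_7 = -1·33 + 1·-16 + -1·9 + 1·-5 = -63
  a_8 = -1·-63 + 1·33 + -1·-16 + 1·9 = 121
  a_9 = -1·121 + 1·-63 + -1·33 + 1·-16 = -233
  a_10 = -1·-233 + 1·121 + -1·-63 + 1·33 = 450
  a_11 = -1·450 + 1·-233 + -1·121 + 1·-63 = -867
  a_12 = -1·-867 + 1·450 + -1·-233 + 1·121 = 1671
  a_13 = -1·1671 + 1·-867 + -1·450 + 1·-233 = -3221
  a_14 = -1·-3221 + 1·1671 + -1·-867 + 1·450 = 6209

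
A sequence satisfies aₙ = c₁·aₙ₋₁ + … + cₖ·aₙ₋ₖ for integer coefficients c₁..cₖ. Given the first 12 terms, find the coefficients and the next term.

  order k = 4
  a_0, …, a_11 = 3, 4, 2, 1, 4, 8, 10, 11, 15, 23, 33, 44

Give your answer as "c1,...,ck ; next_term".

  a_4 = 1·1 + 0·2 + 0·4 + 1·3 = 4
  a_5 = 1·4 + 0·1 + 0·2 + 1·4 = 8
  a_6 = 1·8 + 0·4 + 0·1 + 1·2 = 10
  a_7 = 1·10 + 0·8 + 0·4 + 1·1 = 11
  a_8 = 1·11 + 0·10 + 0·8 + 1·4 = 15
  a_9 = 1·15 + 0·11 + 0·10 + 1·8 = 23
  a_10 = 1·23 + 0·15 + 0·11 + 1·10 = 33
  a_11 = 1·33 + 0·23 + 0·15 + 1·11 = 44
  a_12 = 1·44 + 0·33 + 0·23 + 1·15 = 59

1,0,0,1 ; 59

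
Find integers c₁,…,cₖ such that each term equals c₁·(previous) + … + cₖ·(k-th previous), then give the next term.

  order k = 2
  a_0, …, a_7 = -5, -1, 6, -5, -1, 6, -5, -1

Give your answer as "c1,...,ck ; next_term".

  a_2 = -1·-1 + -1·-5 = 6
  a_3 = -1·6 + -1·-1 = -5
  a_4 = -1·-5 + -1·6 = -1
  a_5 = -1·-1 + -1·-5 = 6
  a_6 = -1·6 + -1·-1 = -5
  a_7 = -1·-5 + -1·6 = -1
  a_8 = -1·-1 + -1·-5 = 6

-1,-1 ; 6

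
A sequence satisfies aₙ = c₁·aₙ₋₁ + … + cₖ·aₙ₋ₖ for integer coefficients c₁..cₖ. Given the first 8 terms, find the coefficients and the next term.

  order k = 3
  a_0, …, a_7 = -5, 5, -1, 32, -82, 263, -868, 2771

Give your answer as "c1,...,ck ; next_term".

-2,3,-3 ; -8935

  a_3 = -2·-1 + 3·5 + -3·-5 = 32
  a_4 = -2·32 + 3·-1 + -3·5 = -82
  a_5 = -2·-82 + 3·32 + -3·-1 = 263
  a_6 = -2·263 + 3·-82 + -3·32 = -868
  a_7 = -2·-868 + 3·263 + -3·-82 = 2771
  a_8 = -2·2771 + 3·-868 + -3·263 = -8935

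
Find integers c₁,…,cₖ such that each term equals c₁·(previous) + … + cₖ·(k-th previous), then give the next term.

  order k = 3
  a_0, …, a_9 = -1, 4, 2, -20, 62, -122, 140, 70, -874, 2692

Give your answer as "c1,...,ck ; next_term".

  a_3 = -3·2 + -3·4 + 2·-1 = -20
  a_4 = -3·-20 + -3·2 + 2·4 = 62
  a_5 = -3·62 + -3·-20 + 2·2 = -122
  a_6 = -3·-122 + -3·62 + 2·-20 = 140
  a_7 = -3·140 + -3·-122 + 2·62 = 70
  a_8 = -3·70 + -3·140 + 2·-122 = -874
  a_9 = -3·-874 + -3·70 + 2·140 = 2692
  a_10 = -3·2692 + -3·-874 + 2·70 = -5314

-3,-3,2 ; -5314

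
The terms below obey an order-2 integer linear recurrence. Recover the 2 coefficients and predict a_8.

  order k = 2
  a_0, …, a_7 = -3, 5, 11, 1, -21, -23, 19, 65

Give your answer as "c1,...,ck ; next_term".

1,-2 ; 27

  a_2 = 1·5 + -2·-3 = 11
  a_3 = 1·11 + -2·5 = 1
  a_4 = 1·1 + -2·11 = -21
  a_5 = 1·-21 + -2·1 = -23
  a_6 = 1·-23 + -2·-21 = 19
  a_7 = 1·19 + -2·-23 = 65
  a_8 = 1·65 + -2·19 = 27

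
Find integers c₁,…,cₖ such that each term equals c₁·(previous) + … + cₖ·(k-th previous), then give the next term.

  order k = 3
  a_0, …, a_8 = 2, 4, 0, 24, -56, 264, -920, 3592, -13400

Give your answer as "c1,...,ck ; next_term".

  a_3 = -3·0 + 4·4 + 4·2 = 24
  a_4 = -3·24 + 4·0 + 4·4 = -56
  a_5 = -3·-56 + 4·24 + 4·0 = 264
  a_6 = -3·264 + 4·-56 + 4·24 = -920
  a_7 = -3·-920 + 4·264 + 4·-56 = 3592
  a_8 = -3·3592 + 4·-920 + 4·264 = -13400
  a_9 = -3·-13400 + 4·3592 + 4·-920 = 50888

-3,4,4 ; 50888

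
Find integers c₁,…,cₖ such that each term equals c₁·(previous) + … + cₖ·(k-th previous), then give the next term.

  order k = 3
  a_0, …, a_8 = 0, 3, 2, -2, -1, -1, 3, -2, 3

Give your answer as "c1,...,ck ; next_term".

-1,0,-1 ; -6

  a_3 = -1·2 + 0·3 + -1·0 = -2
  a_4 = -1·-2 + 0·2 + -1·3 = -1
  a_5 = -1·-1 + 0·-2 + -1·2 = -1
  a_6 = -1·-1 + 0·-1 + -1·-2 = 3
  a_7 = -1·3 + 0·-1 + -1·-1 = -2
  a_8 = -1·-2 + 0·3 + -1·-1 = 3
  a_9 = -1·3 + 0·-2 + -1·3 = -6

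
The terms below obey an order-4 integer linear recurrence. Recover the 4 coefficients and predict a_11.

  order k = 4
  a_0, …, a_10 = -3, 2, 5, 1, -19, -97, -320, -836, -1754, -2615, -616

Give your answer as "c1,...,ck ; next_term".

4,-4,-3,-1 ; 14094

  a_4 = 4·1 + -4·5 + -3·2 + -1·-3 = -19
  a_5 = 4·-19 + -4·1 + -3·5 + -1·2 = -97
  a_6 = 4·-97 + -4·-19 + -3·1 + -1·5 = -320
  a_7 = 4·-320 + -4·-97 + -3·-19 + -1·1 = -836
  a_8 = 4·-836 + -4·-320 + -3·-97 + -1·-19 = -1754
  a_9 = 4·-1754 + -4·-836 + -3·-320 + -1·-97 = -2615
  a_10 = 4·-2615 + -4·-1754 + -3·-836 + -1·-320 = -616
  a_11 = 4·-616 + -4·-2615 + -3·-1754 + -1·-836 = 14094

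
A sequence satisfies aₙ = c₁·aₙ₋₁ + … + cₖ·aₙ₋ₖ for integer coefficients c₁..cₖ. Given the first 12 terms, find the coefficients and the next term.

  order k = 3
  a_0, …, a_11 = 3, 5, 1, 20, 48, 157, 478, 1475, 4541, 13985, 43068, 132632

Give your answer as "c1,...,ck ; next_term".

  a_3 = 2·1 + 3·5 + 1·3 = 20
  a_4 = 2·20 + 3·1 + 1·5 = 48
  a_5 = 2·48 + 3·20 + 1·1 = 157
  a_6 = 2·157 + 3·48 + 1·20 = 478
  a_7 = 2·478 + 3·157 + 1·48 = 1475
  a_8 = 2·1475 + 3·478 + 1·157 = 4541
  a_9 = 2·4541 + 3·1475 + 1·478 = 13985
  a_10 = 2·13985 + 3·4541 + 1·1475 = 43068
  a_11 = 2·43068 + 3·13985 + 1·4541 = 132632
  a_12 = 2·132632 + 3·43068 + 1·13985 = 408453

2,3,1 ; 408453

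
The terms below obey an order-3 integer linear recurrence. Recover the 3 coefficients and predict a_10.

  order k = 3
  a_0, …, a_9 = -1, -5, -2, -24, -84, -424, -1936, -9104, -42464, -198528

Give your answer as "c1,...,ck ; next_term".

4,4,-4 ; -927552

  a_3 = 4·-2 + 4·-5 + -4·-1 = -24
  a_4 = 4·-24 + 4·-2 + -4·-5 = -84
  a_5 = 4·-84 + 4·-24 + -4·-2 = -424
  a_6 = 4·-424 + 4·-84 + -4·-24 = -1936
  a_7 = 4·-1936 + 4·-424 + -4·-84 = -9104
  a_8 = 4·-9104 + 4·-1936 + -4·-424 = -42464
  a_9 = 4·-42464 + 4·-9104 + -4·-1936 = -198528
  a_10 = 4·-198528 + 4·-42464 + -4·-9104 = -927552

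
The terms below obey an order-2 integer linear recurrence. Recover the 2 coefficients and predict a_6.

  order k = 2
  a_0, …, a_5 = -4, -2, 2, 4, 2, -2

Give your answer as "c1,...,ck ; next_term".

1,-1 ; -4

  a_2 = 1·-2 + -1·-4 = 2
  a_3 = 1·2 + -1·-2 = 4
  a_4 = 1·4 + -1·2 = 2
  a_5 = 1·2 + -1·4 = -2
  a_6 = 1·-2 + -1·2 = -4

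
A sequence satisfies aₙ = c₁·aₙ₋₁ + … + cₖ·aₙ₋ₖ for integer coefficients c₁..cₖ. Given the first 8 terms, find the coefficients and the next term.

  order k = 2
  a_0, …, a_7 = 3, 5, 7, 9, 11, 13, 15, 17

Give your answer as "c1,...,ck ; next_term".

  a_2 = 2·5 + -1·3 = 7
  a_3 = 2·7 + -1·5 = 9
  a_4 = 2·9 + -1·7 = 11
  a_5 = 2·11 + -1·9 = 13
  a_6 = 2·13 + -1·11 = 15
  a_7 = 2·15 + -1·13 = 17
  a_8 = 2·17 + -1·15 = 19

2,-1 ; 19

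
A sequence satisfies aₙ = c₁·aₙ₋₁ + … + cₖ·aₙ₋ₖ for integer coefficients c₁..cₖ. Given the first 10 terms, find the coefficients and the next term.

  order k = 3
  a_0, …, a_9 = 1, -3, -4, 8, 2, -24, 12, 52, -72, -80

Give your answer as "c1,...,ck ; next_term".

0,-2,2 ; 248

  a_3 = 0·-4 + -2·-3 + 2·1 = 8
  a_4 = 0·8 + -2·-4 + 2·-3 = 2
  a_5 = 0·2 + -2·8 + 2·-4 = -24
  a_6 = 0·-24 + -2·2 + 2·8 = 12
  a_7 = 0·12 + -2·-24 + 2·2 = 52
  a_8 = 0·52 + -2·12 + 2·-24 = -72
  a_9 = 0·-72 + -2·52 + 2·12 = -80
  a_10 = 0·-80 + -2·-72 + 2·52 = 248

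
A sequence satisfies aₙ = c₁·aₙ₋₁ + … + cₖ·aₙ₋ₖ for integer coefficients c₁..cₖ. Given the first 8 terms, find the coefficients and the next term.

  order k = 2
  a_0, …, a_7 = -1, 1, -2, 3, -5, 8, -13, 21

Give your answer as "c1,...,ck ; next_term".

-1,1 ; -34

  a_2 = -1·1 + 1·-1 = -2
  a_3 = -1·-2 + 1·1 = 3
  a_4 = -1·3 + 1·-2 = -5
  a_5 = -1·-5 + 1·3 = 8
  a_6 = -1·8 + 1·-5 = -13
  a_7 = -1·-13 + 1·8 = 21
  a_8 = -1·21 + 1·-13 = -34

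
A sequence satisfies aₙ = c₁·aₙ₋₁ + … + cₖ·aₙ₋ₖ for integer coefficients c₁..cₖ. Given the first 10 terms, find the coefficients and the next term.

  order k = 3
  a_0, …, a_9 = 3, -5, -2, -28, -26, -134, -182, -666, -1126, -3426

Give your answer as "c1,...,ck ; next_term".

1,4,-2 ; -6598

  a_3 = 1·-2 + 4·-5 + -2·3 = -28
  a_4 = 1·-28 + 4·-2 + -2·-5 = -26
  a_5 = 1·-26 + 4·-28 + -2·-2 = -134
  a_6 = 1·-134 + 4·-26 + -2·-28 = -182
  a_7 = 1·-182 + 4·-134 + -2·-26 = -666
  a_8 = 1·-666 + 4·-182 + -2·-134 = -1126
  a_9 = 1·-1126 + 4·-666 + -2·-182 = -3426
  a_10 = 1·-3426 + 4·-1126 + -2·-666 = -6598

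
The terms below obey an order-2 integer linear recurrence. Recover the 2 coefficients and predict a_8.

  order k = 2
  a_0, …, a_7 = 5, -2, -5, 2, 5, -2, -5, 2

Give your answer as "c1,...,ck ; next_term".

0,-1 ; 5

  a_2 = 0·-2 + -1·5 = -5
  a_3 = 0·-5 + -1·-2 = 2
  a_4 = 0·2 + -1·-5 = 5
  a_5 = 0·5 + -1·2 = -2
  a_6 = 0·-2 + -1·5 = -5
  a_7 = 0·-5 + -1·-2 = 2
  a_8 = 0·2 + -1·-5 = 5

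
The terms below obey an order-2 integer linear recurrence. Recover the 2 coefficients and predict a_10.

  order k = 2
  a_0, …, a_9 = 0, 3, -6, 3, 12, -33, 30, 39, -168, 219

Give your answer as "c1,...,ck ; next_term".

  a_2 = -2·3 + -3·0 = -6
  a_3 = -2·-6 + -3·3 = 3
  a_4 = -2·3 + -3·-6 = 12
  a_5 = -2·12 + -3·3 = -33
  a_6 = -2·-33 + -3·12 = 30
  a_7 = -2·30 + -3·-33 = 39
  a_8 = -2·39 + -3·30 = -168
  a_9 = -2·-168 + -3·39 = 219
  a_10 = -2·219 + -3·-168 = 66

-2,-3 ; 66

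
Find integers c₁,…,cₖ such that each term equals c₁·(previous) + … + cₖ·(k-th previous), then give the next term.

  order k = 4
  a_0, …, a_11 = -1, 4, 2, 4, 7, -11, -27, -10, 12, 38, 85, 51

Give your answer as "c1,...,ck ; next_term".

1,-2,1,-3 ; -117

  a_4 = 1·4 + -2·2 + 1·4 + -3·-1 = 7
  a_5 = 1·7 + -2·4 + 1·2 + -3·4 = -11
  a_6 = 1·-11 + -2·7 + 1·4 + -3·2 = -27
  a_7 = 1·-27 + -2·-11 + 1·7 + -3·4 = -10
  a_8 = 1·-10 + -2·-27 + 1·-11 + -3·7 = 12
  a_9 = 1·12 + -2·-10 + 1·-27 + -3·-11 = 38
  a_10 = 1·38 + -2·12 + 1·-10 + -3·-27 = 85
  a_11 = 1·85 + -2·38 + 1·12 + -3·-10 = 51
  a_12 = 1·51 + -2·85 + 1·38 + -3·12 = -117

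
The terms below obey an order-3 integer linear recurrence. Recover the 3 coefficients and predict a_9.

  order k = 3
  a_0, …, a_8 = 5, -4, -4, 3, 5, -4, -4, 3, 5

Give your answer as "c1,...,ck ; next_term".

-1,-1,-1 ; -4

  a_3 = -1·-4 + -1·-4 + -1·5 = 3
  a_4 = -1·3 + -1·-4 + -1·-4 = 5
  a_5 = -1·5 + -1·3 + -1·-4 = -4
  a_6 = -1·-4 + -1·5 + -1·3 = -4
  a_7 = -1·-4 + -1·-4 + -1·5 = 3
  a_8 = -1·3 + -1·-4 + -1·-4 = 5
  a_9 = -1·5 + -1·3 + -1·-4 = -4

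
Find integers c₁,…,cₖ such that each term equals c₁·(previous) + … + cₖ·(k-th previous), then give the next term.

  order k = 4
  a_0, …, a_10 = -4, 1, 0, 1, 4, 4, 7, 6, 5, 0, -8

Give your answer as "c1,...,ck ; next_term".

  a_4 = 1·1 + 1·0 + -1·1 + -1·-4 = 4
  a_5 = 1·4 + 1·1 + -1·0 + -1·1 = 4
  a_6 = 1·4 + 1·4 + -1·1 + -1·0 = 7
  a_7 = 1·7 + 1·4 + -1·4 + -1·1 = 6
  a_8 = 1·6 + 1·7 + -1·4 + -1·4 = 5
  a_9 = 1·5 + 1·6 + -1·7 + -1·4 = 0
  a_10 = 1·0 + 1·5 + -1·6 + -1·7 = -8
  a_11 = 1·-8 + 1·0 + -1·5 + -1·6 = -19

1,1,-1,-1 ; -19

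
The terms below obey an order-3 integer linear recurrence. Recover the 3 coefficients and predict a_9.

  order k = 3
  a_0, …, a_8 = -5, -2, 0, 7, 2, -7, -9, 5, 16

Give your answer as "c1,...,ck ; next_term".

  a_3 = 0·0 + -1·-2 + -1·-5 = 7
  a_4 = 0·7 + -1·0 + -1·-2 = 2
  a_5 = 0·2 + -1·7 + -1·0 = -7
  a_6 = 0·-7 + -1·2 + -1·7 = -9
  a_7 = 0·-9 + -1·-7 + -1·2 = 5
  a_8 = 0·5 + -1·-9 + -1·-7 = 16
  a_9 = 0·16 + -1·5 + -1·-9 = 4

0,-1,-1 ; 4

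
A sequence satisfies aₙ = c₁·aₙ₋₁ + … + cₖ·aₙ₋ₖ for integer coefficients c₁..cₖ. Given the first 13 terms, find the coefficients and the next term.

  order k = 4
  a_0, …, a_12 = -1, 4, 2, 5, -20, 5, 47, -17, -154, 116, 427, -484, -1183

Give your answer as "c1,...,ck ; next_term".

-1,-3,-2,1 ; 1897

  a_4 = -1·5 + -3·2 + -2·4 + 1·-1 = -20
  a_5 = -1·-20 + -3·5 + -2·2 + 1·4 = 5
  a_6 = -1·5 + -3·-20 + -2·5 + 1·2 = 47
  a_7 = -1·47 + -3·5 + -2·-20 + 1·5 = -17
  a_8 = -1·-17 + -3·47 + -2·5 + 1·-20 = -154
  a_9 = -1·-154 + -3·-17 + -2·47 + 1·5 = 116
  a_10 = -1·116 + -3·-154 + -2·-17 + 1·47 = 427
  a_11 = -1·427 + -3·116 + -2·-154 + 1·-17 = -484
  a_12 = -1·-484 + -3·427 + -2·116 + 1·-154 = -1183
  a_13 = -1·-1183 + -3·-484 + -2·427 + 1·116 = 1897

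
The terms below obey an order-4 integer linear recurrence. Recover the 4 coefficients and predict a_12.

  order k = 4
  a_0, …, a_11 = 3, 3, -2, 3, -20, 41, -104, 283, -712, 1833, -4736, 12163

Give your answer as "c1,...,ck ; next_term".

-2,1,-2,-2 ; -31304

  a_4 = -2·3 + 1·-2 + -2·3 + -2·3 = -20
  a_5 = -2·-20 + 1·3 + -2·-2 + -2·3 = 41
  a_6 = -2·41 + 1·-20 + -2·3 + -2·-2 = -104
  a_7 = -2·-104 + 1·41 + -2·-20 + -2·3 = 283
  a_8 = -2·283 + 1·-104 + -2·41 + -2·-20 = -712
  a_9 = -2·-712 + 1·283 + -2·-104 + -2·41 = 1833
  a_10 = -2·1833 + 1·-712 + -2·283 + -2·-104 = -4736
  a_11 = -2·-4736 + 1·1833 + -2·-712 + -2·283 = 12163
  a_12 = -2·12163 + 1·-4736 + -2·1833 + -2·-712 = -31304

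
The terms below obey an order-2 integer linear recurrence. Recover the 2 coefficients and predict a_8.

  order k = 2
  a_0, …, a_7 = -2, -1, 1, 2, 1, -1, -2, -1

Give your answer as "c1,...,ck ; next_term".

1,-1 ; 1

  a_2 = 1·-1 + -1·-2 = 1
  a_3 = 1·1 + -1·-1 = 2
  a_4 = 1·2 + -1·1 = 1
  a_5 = 1·1 + -1·2 = -1
  a_6 = 1·-1 + -1·1 = -2
  a_7 = 1·-2 + -1·-1 = -1
  a_8 = 1·-1 + -1·-2 = 1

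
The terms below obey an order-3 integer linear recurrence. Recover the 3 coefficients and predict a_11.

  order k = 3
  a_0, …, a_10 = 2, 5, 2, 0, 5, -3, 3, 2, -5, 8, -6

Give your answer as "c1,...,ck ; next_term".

-1,0,1 ; 1

  a_3 = -1·2 + 0·5 + 1·2 = 0
  a_4 = -1·0 + 0·2 + 1·5 = 5
  a_5 = -1·5 + 0·0 + 1·2 = -3
  a_6 = -1·-3 + 0·5 + 1·0 = 3
  a_7 = -1·3 + 0·-3 + 1·5 = 2
  a_8 = -1·2 + 0·3 + 1·-3 = -5
  a_9 = -1·-5 + 0·2 + 1·3 = 8
  a_10 = -1·8 + 0·-5 + 1·2 = -6
  a_11 = -1·-6 + 0·8 + 1·-5 = 1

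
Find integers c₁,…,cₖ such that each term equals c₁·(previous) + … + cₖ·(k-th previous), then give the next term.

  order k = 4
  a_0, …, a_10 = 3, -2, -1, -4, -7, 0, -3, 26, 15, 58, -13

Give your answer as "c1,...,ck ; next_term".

0,2,-2,-3 ; 8

  a_4 = 0·-4 + 2·-1 + -2·-2 + -3·3 = -7
  a_5 = 0·-7 + 2·-4 + -2·-1 + -3·-2 = 0
  a_6 = 0·0 + 2·-7 + -2·-4 + -3·-1 = -3
  a_7 = 0·-3 + 2·0 + -2·-7 + -3·-4 = 26
  a_8 = 0·26 + 2·-3 + -2·0 + -3·-7 = 15
  a_9 = 0·15 + 2·26 + -2·-3 + -3·0 = 58
  a_10 = 0·58 + 2·15 + -2·26 + -3·-3 = -13
  a_11 = 0·-13 + 2·58 + -2·15 + -3·26 = 8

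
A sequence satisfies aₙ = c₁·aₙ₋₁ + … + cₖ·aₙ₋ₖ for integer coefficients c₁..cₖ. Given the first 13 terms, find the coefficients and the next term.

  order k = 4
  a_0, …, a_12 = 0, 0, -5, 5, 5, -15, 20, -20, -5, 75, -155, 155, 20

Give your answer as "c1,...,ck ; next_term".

  a_4 = -2·5 + -3·-5 + -2·0 + -3·0 = 5
  a_5 = -2·5 + -3·5 + -2·-5 + -3·0 = -15
  a_6 = -2·-15 + -3·5 + -2·5 + -3·-5 = 20
  a_7 = -2·20 + -3·-15 + -2·5 + -3·5 = -20
  a_8 = -2·-20 + -3·20 + -2·-15 + -3·5 = -5
  a_9 = -2·-5 + -3·-20 + -2·20 + -3·-15 = 75
  a_10 = -2·75 + -3·-5 + -2·-20 + -3·20 = -155
  a_11 = -2·-155 + -3·75 + -2·-5 + -3·-20 = 155
  a_12 = -2·155 + -3·-155 + -2·75 + -3·-5 = 20
  a_13 = -2·20 + -3·155 + -2·-155 + -3·75 = -420

-2,-3,-2,-3 ; -420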